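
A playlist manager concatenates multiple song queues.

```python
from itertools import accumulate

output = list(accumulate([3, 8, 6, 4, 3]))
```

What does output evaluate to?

Step 1: accumulate computes running sums:
  + 3 = 3
  + 8 = 11
  + 6 = 17
  + 4 = 21
  + 3 = 24
Therefore output = [3, 11, 17, 21, 24].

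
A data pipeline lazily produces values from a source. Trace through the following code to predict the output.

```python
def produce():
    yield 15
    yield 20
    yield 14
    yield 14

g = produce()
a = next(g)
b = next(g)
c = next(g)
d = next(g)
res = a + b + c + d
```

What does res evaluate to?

Step 1: Create generator and consume all values:
  a = next(g) = 15
  b = next(g) = 20
  c = next(g) = 14
  d = next(g) = 14
Step 2: res = 15 + 20 + 14 + 14 = 63.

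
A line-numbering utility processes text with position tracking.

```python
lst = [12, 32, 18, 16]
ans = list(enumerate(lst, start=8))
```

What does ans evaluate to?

Step 1: enumerate with start=8:
  (8, 12)
  (9, 32)
  (10, 18)
  (11, 16)
Therefore ans = [(8, 12), (9, 32), (10, 18), (11, 16)].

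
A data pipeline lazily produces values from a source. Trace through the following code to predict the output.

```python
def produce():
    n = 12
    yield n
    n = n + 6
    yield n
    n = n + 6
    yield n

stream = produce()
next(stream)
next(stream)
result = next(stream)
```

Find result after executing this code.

Step 1: Trace through generator execution:
  Yield 1: n starts at 12, yield 12
  Yield 2: n = 12 + 6 = 18, yield 18
  Yield 3: n = 18 + 6 = 24, yield 24
Step 2: First next() gets 12, second next() gets the second value, third next() yields 24.
Therefore result = 24.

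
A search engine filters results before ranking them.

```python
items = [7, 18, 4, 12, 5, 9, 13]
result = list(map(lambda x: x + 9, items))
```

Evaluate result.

Step 1: Apply lambda x: x + 9 to each element:
  7 -> 16
  18 -> 27
  4 -> 13
  12 -> 21
  5 -> 14
  9 -> 18
  13 -> 22
Therefore result = [16, 27, 13, 21, 14, 18, 22].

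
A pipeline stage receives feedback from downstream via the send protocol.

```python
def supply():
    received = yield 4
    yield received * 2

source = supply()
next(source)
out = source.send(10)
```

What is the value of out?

Step 1: next(source) advances to first yield, producing 4.
Step 2: send(10) resumes, received = 10.
Step 3: yield received * 2 = 10 * 2 = 20.
Therefore out = 20.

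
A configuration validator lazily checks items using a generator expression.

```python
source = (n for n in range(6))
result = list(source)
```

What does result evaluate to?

Step 1: Generator expression iterates range(6): [0, 1, 2, 3, 4, 5].
Step 2: list() collects all values.
Therefore result = [0, 1, 2, 3, 4, 5].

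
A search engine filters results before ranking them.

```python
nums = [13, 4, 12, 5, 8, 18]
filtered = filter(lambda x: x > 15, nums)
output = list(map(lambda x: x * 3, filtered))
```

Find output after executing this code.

Step 1: Filter nums for elements > 15:
  13: removed
  4: removed
  12: removed
  5: removed
  8: removed
  18: kept
Step 2: Map x * 3 on filtered [18]:
  18 -> 54
Therefore output = [54].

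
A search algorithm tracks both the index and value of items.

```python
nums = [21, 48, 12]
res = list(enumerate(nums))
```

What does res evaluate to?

Step 1: enumerate pairs each element with its index:
  (0, 21)
  (1, 48)
  (2, 12)
Therefore res = [(0, 21), (1, 48), (2, 12)].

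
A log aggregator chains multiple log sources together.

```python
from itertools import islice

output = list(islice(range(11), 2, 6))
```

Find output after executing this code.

Step 1: islice(range(11), 2, 6) takes elements at indices [2, 6).
Step 2: Elements: [2, 3, 4, 5].
Therefore output = [2, 3, 4, 5].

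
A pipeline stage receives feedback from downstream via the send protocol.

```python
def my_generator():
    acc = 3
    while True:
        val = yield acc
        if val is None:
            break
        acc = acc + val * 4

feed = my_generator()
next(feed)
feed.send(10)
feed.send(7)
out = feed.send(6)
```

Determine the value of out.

Step 1: next() -> yield acc=3.
Step 2: send(10) -> val=10, acc = 3 + 10*4 = 43, yield 43.
Step 3: send(7) -> val=7, acc = 43 + 7*4 = 71, yield 71.
Step 4: send(6) -> val=6, acc = 71 + 6*4 = 95, yield 95.
Therefore out = 95.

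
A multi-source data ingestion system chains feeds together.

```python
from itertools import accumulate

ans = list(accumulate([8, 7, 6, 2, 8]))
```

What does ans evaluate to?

Step 1: accumulate computes running sums:
  + 8 = 8
  + 7 = 15
  + 6 = 21
  + 2 = 23
  + 8 = 31
Therefore ans = [8, 15, 21, 23, 31].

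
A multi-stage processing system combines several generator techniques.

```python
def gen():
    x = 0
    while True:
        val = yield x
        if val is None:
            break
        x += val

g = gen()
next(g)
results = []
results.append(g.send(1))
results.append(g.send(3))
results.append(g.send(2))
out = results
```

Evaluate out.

Step 1: next(g) -> yield 0.
Step 2: send(1) -> x = 1, yield 1.
Step 3: send(3) -> x = 4, yield 4.
Step 4: send(2) -> x = 6, yield 6.
Therefore out = [1, 4, 6].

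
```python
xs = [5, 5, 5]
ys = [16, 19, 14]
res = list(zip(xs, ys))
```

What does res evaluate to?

Step 1: zip pairs elements at same index:
  Index 0: (5, 16)
  Index 1: (5, 19)
  Index 2: (5, 14)
Therefore res = [(5, 16), (5, 19), (5, 14)].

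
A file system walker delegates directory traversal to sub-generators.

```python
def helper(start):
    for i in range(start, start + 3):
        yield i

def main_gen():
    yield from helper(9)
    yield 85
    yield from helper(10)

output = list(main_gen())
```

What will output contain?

Step 1: main_gen() delegates to helper(9):
  yield 9
  yield 10
  yield 11
Step 2: yield 85
Step 3: Delegates to helper(10):
  yield 10
  yield 11
  yield 12
Therefore output = [9, 10, 11, 85, 10, 11, 12].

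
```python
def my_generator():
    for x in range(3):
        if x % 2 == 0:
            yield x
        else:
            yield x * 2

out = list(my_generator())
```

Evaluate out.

Step 1: For each x in range(3), yield x if even, else x*2:
  x=0 (even): yield 0
  x=1 (odd): yield 1*2 = 2
  x=2 (even): yield 2
Therefore out = [0, 2, 2].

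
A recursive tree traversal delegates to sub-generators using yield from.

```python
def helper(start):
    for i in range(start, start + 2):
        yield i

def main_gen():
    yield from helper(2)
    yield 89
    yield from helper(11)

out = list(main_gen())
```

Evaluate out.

Step 1: main_gen() delegates to helper(2):
  yield 2
  yield 3
Step 2: yield 89
Step 3: Delegates to helper(11):
  yield 11
  yield 12
Therefore out = [2, 3, 89, 11, 12].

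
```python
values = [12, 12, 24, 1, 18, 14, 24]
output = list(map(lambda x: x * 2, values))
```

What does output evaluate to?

Step 1: Apply lambda x: x * 2 to each element:
  12 -> 24
  12 -> 24
  24 -> 48
  1 -> 2
  18 -> 36
  14 -> 28
  24 -> 48
Therefore output = [24, 24, 48, 2, 36, 28, 48].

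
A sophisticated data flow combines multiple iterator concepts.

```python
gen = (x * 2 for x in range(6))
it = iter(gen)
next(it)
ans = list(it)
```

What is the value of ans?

Step 1: Generator produces [0, 2, 4, 6, 8, 10].
Step 2: next(it) consumes first element (0).
Step 3: list(it) collects remaining: [2, 4, 6, 8, 10].
Therefore ans = [2, 4, 6, 8, 10].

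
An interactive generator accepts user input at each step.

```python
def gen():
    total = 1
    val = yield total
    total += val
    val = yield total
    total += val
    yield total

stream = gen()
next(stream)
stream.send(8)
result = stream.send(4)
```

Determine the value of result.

Step 1: next() -> yield total=1.
Step 2: send(8) -> val=8, total = 1+8 = 9, yield 9.
Step 3: send(4) -> val=4, total = 9+4 = 13, yield 13.
Therefore result = 13.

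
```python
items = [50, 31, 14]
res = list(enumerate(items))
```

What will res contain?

Step 1: enumerate pairs each element with its index:
  (0, 50)
  (1, 31)
  (2, 14)
Therefore res = [(0, 50), (1, 31), (2, 14)].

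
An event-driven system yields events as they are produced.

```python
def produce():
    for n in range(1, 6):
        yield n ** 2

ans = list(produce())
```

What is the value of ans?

Step 1: For each n in range(1, 6), yield n**2:
  n=1: yield 1**2 = 1
  n=2: yield 2**2 = 4
  n=3: yield 3**2 = 9
  n=4: yield 4**2 = 16
  n=5: yield 5**2 = 25
Therefore ans = [1, 4, 9, 16, 25].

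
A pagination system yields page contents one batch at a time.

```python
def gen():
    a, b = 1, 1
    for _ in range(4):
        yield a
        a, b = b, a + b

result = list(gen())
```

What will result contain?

Step 1: Fibonacci-like sequence starting with a=1, b=1:
  Iteration 1: yield a=1, then a,b = 1,2
  Iteration 2: yield a=1, then a,b = 2,3
  Iteration 3: yield a=2, then a,b = 3,5
  Iteration 4: yield a=3, then a,b = 5,8
Therefore result = [1, 1, 2, 3].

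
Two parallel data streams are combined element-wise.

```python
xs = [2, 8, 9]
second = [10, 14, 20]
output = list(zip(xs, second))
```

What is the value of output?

Step 1: zip pairs elements at same index:
  Index 0: (2, 10)
  Index 1: (8, 14)
  Index 2: (9, 20)
Therefore output = [(2, 10), (8, 14), (9, 20)].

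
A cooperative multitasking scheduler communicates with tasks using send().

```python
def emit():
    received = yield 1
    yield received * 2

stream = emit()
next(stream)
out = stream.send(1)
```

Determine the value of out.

Step 1: next(stream) advances to first yield, producing 1.
Step 2: send(1) resumes, received = 1.
Step 3: yield received * 2 = 1 * 2 = 2.
Therefore out = 2.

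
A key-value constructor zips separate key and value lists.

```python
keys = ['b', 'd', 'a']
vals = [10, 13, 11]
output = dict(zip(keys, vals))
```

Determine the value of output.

Step 1: zip pairs keys with values:
  'b' -> 10
  'd' -> 13
  'a' -> 11
Therefore output = {'b': 10, 'd': 13, 'a': 11}.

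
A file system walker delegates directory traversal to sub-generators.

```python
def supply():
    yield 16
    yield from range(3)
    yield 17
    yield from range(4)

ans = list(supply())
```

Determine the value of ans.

Step 1: Trace yields in order:
  yield 16
  yield 0
  yield 1
  yield 2
  yield 17
  yield 0
  yield 1
  yield 2
  yield 3
Therefore ans = [16, 0, 1, 2, 17, 0, 1, 2, 3].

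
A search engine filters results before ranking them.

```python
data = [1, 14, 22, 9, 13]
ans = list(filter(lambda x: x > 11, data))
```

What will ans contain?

Step 1: Filter elements > 11:
  1: removed
  14: kept
  22: kept
  9: removed
  13: kept
Therefore ans = [14, 22, 13].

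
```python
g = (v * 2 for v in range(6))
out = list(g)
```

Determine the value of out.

Step 1: For each v in range(6), compute v*2:
  v=0: 0*2 = 0
  v=1: 1*2 = 2
  v=2: 2*2 = 4
  v=3: 3*2 = 6
  v=4: 4*2 = 8
  v=5: 5*2 = 10
Therefore out = [0, 2, 4, 6, 8, 10].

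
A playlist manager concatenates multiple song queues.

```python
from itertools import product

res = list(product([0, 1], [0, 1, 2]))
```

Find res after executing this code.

Step 1: product([0, 1], [0, 1, 2]) gives all pairs:
  (0, 0)
  (0, 1)
  (0, 2)
  (1, 0)
  (1, 1)
  (1, 2)
Therefore res = [(0, 0), (0, 1), (0, 2), (1, 0), (1, 1), (1, 2)].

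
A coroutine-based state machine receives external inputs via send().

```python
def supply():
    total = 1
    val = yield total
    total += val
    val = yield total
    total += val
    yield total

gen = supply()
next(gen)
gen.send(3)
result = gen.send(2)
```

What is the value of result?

Step 1: next() -> yield total=1.
Step 2: send(3) -> val=3, total = 1+3 = 4, yield 4.
Step 3: send(2) -> val=2, total = 4+2 = 6, yield 6.
Therefore result = 6.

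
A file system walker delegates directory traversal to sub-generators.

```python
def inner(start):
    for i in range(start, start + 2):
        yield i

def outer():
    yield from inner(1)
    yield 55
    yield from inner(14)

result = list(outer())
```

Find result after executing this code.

Step 1: outer() delegates to inner(1):
  yield 1
  yield 2
Step 2: yield 55
Step 3: Delegates to inner(14):
  yield 14
  yield 15
Therefore result = [1, 2, 55, 14, 15].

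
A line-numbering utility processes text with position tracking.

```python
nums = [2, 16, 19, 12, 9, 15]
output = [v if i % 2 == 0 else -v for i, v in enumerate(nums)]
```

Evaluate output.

Step 1: For each (i, v), keep v if i is even, negate if odd:
  i=0 (even): keep 2
  i=1 (odd): negate to -16
  i=2 (even): keep 19
  i=3 (odd): negate to -12
  i=4 (even): keep 9
  i=5 (odd): negate to -15
Therefore output = [2, -16, 19, -12, 9, -15].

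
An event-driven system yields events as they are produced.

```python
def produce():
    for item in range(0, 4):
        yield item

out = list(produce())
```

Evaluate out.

Step 1: The generator yields each value from range(0, 4).
Step 2: list() consumes all yields: [0, 1, 2, 3].
Therefore out = [0, 1, 2, 3].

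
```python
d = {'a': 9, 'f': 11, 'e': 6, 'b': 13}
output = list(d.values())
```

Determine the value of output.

Step 1: d.values() returns the dictionary values in insertion order.
Therefore output = [9, 11, 6, 13].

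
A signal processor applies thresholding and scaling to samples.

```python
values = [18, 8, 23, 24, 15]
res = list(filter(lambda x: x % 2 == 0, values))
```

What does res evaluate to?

Step 1: Filter elements divisible by 2:
  18 % 2 = 0: kept
  8 % 2 = 0: kept
  23 % 2 = 1: removed
  24 % 2 = 0: kept
  15 % 2 = 1: removed
Therefore res = [18, 8, 24].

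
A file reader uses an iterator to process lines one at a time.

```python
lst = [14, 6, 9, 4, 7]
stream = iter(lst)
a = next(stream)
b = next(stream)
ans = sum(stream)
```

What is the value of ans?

Step 1: Create iterator over [14, 6, 9, 4, 7].
Step 2: a = next() = 14, b = next() = 6.
Step 3: sum() of remaining [9, 4, 7] = 20.
Therefore ans = 20.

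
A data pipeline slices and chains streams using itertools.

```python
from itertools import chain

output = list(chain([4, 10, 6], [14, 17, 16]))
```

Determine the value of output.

Step 1: chain() concatenates iterables: [4, 10, 6] + [14, 17, 16].
Therefore output = [4, 10, 6, 14, 17, 16].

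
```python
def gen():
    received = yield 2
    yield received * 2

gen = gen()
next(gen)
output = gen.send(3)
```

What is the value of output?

Step 1: next(gen) advances to first yield, producing 2.
Step 2: send(3) resumes, received = 3.
Step 3: yield received * 2 = 3 * 2 = 6.
Therefore output = 6.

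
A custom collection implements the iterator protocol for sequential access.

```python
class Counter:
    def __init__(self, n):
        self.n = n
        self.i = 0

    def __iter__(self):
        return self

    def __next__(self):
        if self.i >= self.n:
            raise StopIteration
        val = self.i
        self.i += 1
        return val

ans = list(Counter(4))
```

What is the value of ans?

Step 1: Counter(4) creates an iterator counting 0 to 3.
Step 2: list() consumes all values: [0, 1, 2, 3].
Therefore ans = [0, 1, 2, 3].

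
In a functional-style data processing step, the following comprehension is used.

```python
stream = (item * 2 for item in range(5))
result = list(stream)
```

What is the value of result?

Step 1: For each item in range(5), compute item*2:
  item=0: 0*2 = 0
  item=1: 1*2 = 2
  item=2: 2*2 = 4
  item=3: 3*2 = 6
  item=4: 4*2 = 8
Therefore result = [0, 2, 4, 6, 8].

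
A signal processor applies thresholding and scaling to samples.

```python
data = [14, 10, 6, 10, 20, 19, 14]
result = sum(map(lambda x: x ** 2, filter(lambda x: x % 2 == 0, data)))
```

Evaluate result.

Step 1: Filter even numbers from [14, 10, 6, 10, 20, 19, 14]: [14, 10, 6, 10, 20, 14]
Step 2: Square each: [196, 100, 36, 100, 400, 196]
Step 3: Sum = 1028.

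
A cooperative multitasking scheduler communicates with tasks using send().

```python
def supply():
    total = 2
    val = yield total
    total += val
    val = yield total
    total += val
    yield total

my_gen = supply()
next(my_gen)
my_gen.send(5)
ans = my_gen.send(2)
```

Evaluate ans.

Step 1: next() -> yield total=2.
Step 2: send(5) -> val=5, total = 2+5 = 7, yield 7.
Step 3: send(2) -> val=2, total = 7+2 = 9, yield 9.
Therefore ans = 9.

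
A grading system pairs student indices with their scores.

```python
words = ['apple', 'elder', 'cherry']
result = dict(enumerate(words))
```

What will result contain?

Step 1: enumerate pairs indices with words:
  0 -> 'apple'
  1 -> 'elder'
  2 -> 'cherry'
Therefore result = {0: 'apple', 1: 'elder', 2: 'cherry'}.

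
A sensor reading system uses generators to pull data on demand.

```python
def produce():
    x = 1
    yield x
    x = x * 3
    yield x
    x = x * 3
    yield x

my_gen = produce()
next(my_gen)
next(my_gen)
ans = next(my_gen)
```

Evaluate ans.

Step 1: Trace through generator execution:
  Yield 1: x starts at 1, yield 1
  Yield 2: x = 1 * 3 = 3, yield 3
  Yield 3: x = 3 * 3 = 9, yield 9
Step 2: First next() gets 1, second next() gets the second value, third next() yields 9.
Therefore ans = 9.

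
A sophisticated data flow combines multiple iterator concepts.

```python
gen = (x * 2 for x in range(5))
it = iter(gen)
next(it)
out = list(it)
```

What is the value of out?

Step 1: Generator produces [0, 2, 4, 6, 8].
Step 2: next(it) consumes first element (0).
Step 3: list(it) collects remaining: [2, 4, 6, 8].
Therefore out = [2, 4, 6, 8].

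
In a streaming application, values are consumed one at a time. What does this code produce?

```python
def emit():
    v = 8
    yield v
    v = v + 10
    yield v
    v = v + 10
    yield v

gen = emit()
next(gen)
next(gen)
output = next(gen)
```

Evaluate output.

Step 1: Trace through generator execution:
  Yield 1: v starts at 8, yield 8
  Yield 2: v = 8 + 10 = 18, yield 18
  Yield 3: v = 18 + 10 = 28, yield 28
Step 2: First next() gets 8, second next() gets the second value, third next() yields 28.
Therefore output = 28.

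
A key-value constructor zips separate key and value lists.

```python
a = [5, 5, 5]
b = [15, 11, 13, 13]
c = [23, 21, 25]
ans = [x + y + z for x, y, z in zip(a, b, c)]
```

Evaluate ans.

Step 1: zip three lists (truncates to shortest, len=3):
  5 + 15 + 23 = 43
  5 + 11 + 21 = 37
  5 + 13 + 25 = 43
Therefore ans = [43, 37, 43].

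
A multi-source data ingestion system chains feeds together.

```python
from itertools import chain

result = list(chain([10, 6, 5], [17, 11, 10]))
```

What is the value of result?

Step 1: chain() concatenates iterables: [10, 6, 5] + [17, 11, 10].
Therefore result = [10, 6, 5, 17, 11, 10].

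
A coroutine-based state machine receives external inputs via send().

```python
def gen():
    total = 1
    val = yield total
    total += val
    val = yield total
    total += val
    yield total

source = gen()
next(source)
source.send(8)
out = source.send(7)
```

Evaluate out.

Step 1: next() -> yield total=1.
Step 2: send(8) -> val=8, total = 1+8 = 9, yield 9.
Step 3: send(7) -> val=7, total = 9+7 = 16, yield 16.
Therefore out = 16.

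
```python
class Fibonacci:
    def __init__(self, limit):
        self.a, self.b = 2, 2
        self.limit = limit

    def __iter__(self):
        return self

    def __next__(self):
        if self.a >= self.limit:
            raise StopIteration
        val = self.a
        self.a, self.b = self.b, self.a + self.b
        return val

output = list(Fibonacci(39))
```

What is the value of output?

Step 1: Fibonacci-like sequence (a=2, b=2) until >= 39:
  Yield 2, then a,b = 2,4
  Yield 2, then a,b = 4,6
  Yield 4, then a,b = 6,10
  Yield 6, then a,b = 10,16
  Yield 10, then a,b = 16,26
  Yield 16, then a,b = 26,42
  Yield 26, then a,b = 42,68
Step 2: 42 >= 39, stop.
Therefore output = [2, 2, 4, 6, 10, 16, 26].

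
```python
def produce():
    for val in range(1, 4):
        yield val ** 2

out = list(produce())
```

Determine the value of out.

Step 1: For each val in range(1, 4), yield val**2:
  val=1: yield 1**2 = 1
  val=2: yield 2**2 = 4
  val=3: yield 3**2 = 9
Therefore out = [1, 4, 9].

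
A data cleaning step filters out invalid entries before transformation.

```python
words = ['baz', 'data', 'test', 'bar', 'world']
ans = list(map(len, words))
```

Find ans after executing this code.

Step 1: Map len() to each word:
  'baz' -> 3
  'data' -> 4
  'test' -> 4
  'bar' -> 3
  'world' -> 5
Therefore ans = [3, 4, 4, 3, 5].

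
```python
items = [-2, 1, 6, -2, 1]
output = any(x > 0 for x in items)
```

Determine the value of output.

Step 1: Check x > 0 for each element in [-2, 1, 6, -2, 1]:
  -2 > 0: False
  1 > 0: True
  6 > 0: True
  -2 > 0: False
  1 > 0: True
Step 2: any() returns True.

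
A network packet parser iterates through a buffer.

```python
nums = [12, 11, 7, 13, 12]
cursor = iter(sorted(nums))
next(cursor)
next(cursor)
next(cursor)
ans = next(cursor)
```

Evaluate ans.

Step 1: sorted([12, 11, 7, 13, 12]) = [7, 11, 12, 12, 13].
Step 2: Create iterator and skip 3 elements.
Step 3: next() returns 12.
Therefore ans = 12.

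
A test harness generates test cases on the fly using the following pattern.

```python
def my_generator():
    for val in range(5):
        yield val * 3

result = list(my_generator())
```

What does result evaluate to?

Step 1: For each val in range(5), yield val * 3:
  val=0: yield 0 * 3 = 0
  val=1: yield 1 * 3 = 3
  val=2: yield 2 * 3 = 6
  val=3: yield 3 * 3 = 9
  val=4: yield 4 * 3 = 12
Therefore result = [0, 3, 6, 9, 12].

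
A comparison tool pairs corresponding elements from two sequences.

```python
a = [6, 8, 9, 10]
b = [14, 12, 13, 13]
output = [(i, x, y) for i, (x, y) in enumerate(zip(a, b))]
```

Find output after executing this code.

Step 1: enumerate(zip(a, b)) gives index with paired elements:
  i=0: (6, 14)
  i=1: (8, 12)
  i=2: (9, 13)
  i=3: (10, 13)
Therefore output = [(0, 6, 14), (1, 8, 12), (2, 9, 13), (3, 10, 13)].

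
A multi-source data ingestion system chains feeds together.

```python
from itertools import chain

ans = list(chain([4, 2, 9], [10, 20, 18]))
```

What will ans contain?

Step 1: chain() concatenates iterables: [4, 2, 9] + [10, 20, 18].
Therefore ans = [4, 2, 9, 10, 20, 18].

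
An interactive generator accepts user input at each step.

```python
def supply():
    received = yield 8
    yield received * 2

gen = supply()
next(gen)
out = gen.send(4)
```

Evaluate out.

Step 1: next(gen) advances to first yield, producing 8.
Step 2: send(4) resumes, received = 4.
Step 3: yield received * 2 = 4 * 2 = 8.
Therefore out = 8.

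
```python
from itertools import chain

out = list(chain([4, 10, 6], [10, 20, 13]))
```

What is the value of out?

Step 1: chain() concatenates iterables: [4, 10, 6] + [10, 20, 13].
Therefore out = [4, 10, 6, 10, 20, 13].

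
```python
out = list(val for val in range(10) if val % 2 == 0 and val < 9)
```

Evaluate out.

Step 1: Filter range(10) where val % 2 == 0 and val < 9:
  val=0: both conditions met, included
  val=1: excluded (1 % 2 != 0)
  val=2: both conditions met, included
  val=3: excluded (3 % 2 != 0)
  val=4: both conditions met, included
  val=5: excluded (5 % 2 != 0)
  val=6: both conditions met, included
  val=7: excluded (7 % 2 != 0)
  val=8: both conditions met, included
  val=9: excluded (9 % 2 != 0, 9 >= 9)
Therefore out = [0, 2, 4, 6, 8].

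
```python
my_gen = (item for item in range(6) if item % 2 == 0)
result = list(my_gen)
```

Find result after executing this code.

Step 1: Filter range(6) keeping only even values:
  item=0: even, included
  item=1: odd, excluded
  item=2: even, included
  item=3: odd, excluded
  item=4: even, included
  item=5: odd, excluded
Therefore result = [0, 2, 4].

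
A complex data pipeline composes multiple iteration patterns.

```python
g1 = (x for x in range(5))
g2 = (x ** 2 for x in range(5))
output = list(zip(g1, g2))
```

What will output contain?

Step 1: g1 produces [0, 1, 2, 3, 4].
Step 2: g2 produces [0, 1, 4, 9, 16].
Step 3: zip pairs them: [(0, 0), (1, 1), (2, 4), (3, 9), (4, 16)].
Therefore output = [(0, 0), (1, 1), (2, 4), (3, 9), (4, 16)].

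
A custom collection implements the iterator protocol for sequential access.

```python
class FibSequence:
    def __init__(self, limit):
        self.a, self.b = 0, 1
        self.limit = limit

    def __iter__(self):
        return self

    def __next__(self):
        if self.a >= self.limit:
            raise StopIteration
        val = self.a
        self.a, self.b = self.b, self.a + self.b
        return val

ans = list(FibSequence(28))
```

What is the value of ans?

Step 1: Fibonacci-like sequence (a=0, b=1) until >= 28:
  Yield 0, then a,b = 1,1
  Yield 1, then a,b = 1,2
  Yield 1, then a,b = 2,3
  Yield 2, then a,b = 3,5
  Yield 3, then a,b = 5,8
  Yield 5, then a,b = 8,13
  Yield 8, then a,b = 13,21
  Yield 13, then a,b = 21,34
  Yield 21, then a,b = 34,55
Step 2: 34 >= 28, stop.
Therefore ans = [0, 1, 1, 2, 3, 5, 8, 13, 21].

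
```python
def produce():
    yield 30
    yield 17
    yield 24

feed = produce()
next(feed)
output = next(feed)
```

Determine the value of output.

Step 1: produce() creates a generator.
Step 2: next(feed) yields 30 (consumed and discarded).
Step 3: next(feed) yields 17, assigned to output.
Therefore output = 17.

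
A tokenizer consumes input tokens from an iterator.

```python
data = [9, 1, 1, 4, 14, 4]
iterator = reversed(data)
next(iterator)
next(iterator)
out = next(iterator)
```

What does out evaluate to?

Step 1: reversed([9, 1, 1, 4, 14, 4]) gives iterator: [4, 14, 4, 1, 1, 9].
Step 2: First next() = 4, second next() = 14.
Step 3: Third next() = 4.
Therefore out = 4.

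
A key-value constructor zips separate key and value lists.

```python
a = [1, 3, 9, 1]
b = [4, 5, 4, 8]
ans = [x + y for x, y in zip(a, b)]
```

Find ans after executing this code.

Step 1: Add corresponding elements:
  1 + 4 = 5
  3 + 5 = 8
  9 + 4 = 13
  1 + 8 = 9
Therefore ans = [5, 8, 13, 9].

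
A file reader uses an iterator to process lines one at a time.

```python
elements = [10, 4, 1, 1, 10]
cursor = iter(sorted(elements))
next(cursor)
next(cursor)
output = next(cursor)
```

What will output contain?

Step 1: sorted([10, 4, 1, 1, 10]) = [1, 1, 4, 10, 10].
Step 2: Create iterator and skip 2 elements.
Step 3: next() returns 4.
Therefore output = 4.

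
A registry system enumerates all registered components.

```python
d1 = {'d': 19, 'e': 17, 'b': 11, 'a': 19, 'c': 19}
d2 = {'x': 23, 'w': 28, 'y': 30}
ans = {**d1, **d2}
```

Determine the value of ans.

Step 1: Merge d1 and d2 (d2 values override on key conflicts).
Step 2: d1 has keys ['d', 'e', 'b', 'a', 'c'], d2 has keys ['x', 'w', 'y'].
Therefore ans = {'d': 19, 'e': 17, 'b': 11, 'a': 19, 'c': 19, 'x': 23, 'w': 28, 'y': 30}.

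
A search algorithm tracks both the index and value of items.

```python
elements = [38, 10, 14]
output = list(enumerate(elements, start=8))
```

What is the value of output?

Step 1: enumerate with start=8:
  (8, 38)
  (9, 10)
  (10, 14)
Therefore output = [(8, 38), (9, 10), (10, 14)].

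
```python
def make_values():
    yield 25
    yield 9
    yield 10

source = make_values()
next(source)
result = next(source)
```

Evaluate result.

Step 1: make_values() creates a generator.
Step 2: next(source) yields 25 (consumed and discarded).
Step 3: next(source) yields 9, assigned to result.
Therefore result = 9.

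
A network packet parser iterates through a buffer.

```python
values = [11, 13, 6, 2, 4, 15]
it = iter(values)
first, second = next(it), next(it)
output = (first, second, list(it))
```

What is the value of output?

Step 1: Create iterator over [11, 13, 6, 2, 4, 15].
Step 2: first = 11, second = 13.
Step 3: Remaining elements: [6, 2, 4, 15].
Therefore output = (11, 13, [6, 2, 4, 15]).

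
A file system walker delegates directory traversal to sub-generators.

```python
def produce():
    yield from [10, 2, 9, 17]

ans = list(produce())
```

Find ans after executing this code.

Step 1: yield from delegates to the iterable, yielding each element.
Step 2: Collected values: [10, 2, 9, 17].
Therefore ans = [10, 2, 9, 17].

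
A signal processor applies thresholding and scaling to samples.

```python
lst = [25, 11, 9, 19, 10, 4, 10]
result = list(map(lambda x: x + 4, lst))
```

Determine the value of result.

Step 1: Apply lambda x: x + 4 to each element:
  25 -> 29
  11 -> 15
  9 -> 13
  19 -> 23
  10 -> 14
  4 -> 8
  10 -> 14
Therefore result = [29, 15, 13, 23, 14, 8, 14].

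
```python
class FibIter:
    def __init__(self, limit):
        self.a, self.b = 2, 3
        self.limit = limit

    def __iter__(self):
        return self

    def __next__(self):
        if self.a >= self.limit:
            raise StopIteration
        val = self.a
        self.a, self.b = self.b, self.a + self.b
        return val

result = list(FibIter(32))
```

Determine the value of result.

Step 1: Fibonacci-like sequence (a=2, b=3) until >= 32:
  Yield 2, then a,b = 3,5
  Yield 3, then a,b = 5,8
  Yield 5, then a,b = 8,13
  Yield 8, then a,b = 13,21
  Yield 13, then a,b = 21,34
  Yield 21, then a,b = 34,55
Step 2: 34 >= 32, stop.
Therefore result = [2, 3, 5, 8, 13, 21].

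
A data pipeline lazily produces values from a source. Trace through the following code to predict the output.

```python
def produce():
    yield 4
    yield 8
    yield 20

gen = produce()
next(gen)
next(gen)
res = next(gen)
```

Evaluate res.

Step 1: produce() creates a generator.
Step 2: next(gen) yields 4 (consumed and discarded).
Step 3: next(gen) yields 8 (consumed and discarded).
Step 4: next(gen) yields 20, assigned to res.
Therefore res = 20.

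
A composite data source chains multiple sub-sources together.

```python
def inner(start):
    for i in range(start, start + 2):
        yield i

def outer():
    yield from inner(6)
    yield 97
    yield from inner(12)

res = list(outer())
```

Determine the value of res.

Step 1: outer() delegates to inner(6):
  yield 6
  yield 7
Step 2: yield 97
Step 3: Delegates to inner(12):
  yield 12
  yield 13
Therefore res = [6, 7, 97, 12, 13].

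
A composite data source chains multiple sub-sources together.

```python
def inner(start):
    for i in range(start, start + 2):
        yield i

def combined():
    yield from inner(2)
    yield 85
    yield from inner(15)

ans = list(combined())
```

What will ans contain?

Step 1: combined() delegates to inner(2):
  yield 2
  yield 3
Step 2: yield 85
Step 3: Delegates to inner(15):
  yield 15
  yield 16
Therefore ans = [2, 3, 85, 15, 16].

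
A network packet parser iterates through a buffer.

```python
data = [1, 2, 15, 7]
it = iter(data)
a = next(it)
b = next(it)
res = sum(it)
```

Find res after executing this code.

Step 1: Create iterator over [1, 2, 15, 7].
Step 2: a = next() = 1, b = next() = 2.
Step 3: sum() of remaining [15, 7] = 22.
Therefore res = 22.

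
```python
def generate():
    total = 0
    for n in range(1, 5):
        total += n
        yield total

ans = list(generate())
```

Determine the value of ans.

Step 1: Generator accumulates running sum:
  n=1: total = 1, yield 1
  n=2: total = 3, yield 3
  n=3: total = 6, yield 6
  n=4: total = 10, yield 10
Therefore ans = [1, 3, 6, 10].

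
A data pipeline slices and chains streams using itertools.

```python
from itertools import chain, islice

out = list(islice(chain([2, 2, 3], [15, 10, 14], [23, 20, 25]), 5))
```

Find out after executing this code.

Step 1: chain([2, 2, 3], [15, 10, 14], [23, 20, 25]) = [2, 2, 3, 15, 10, 14, 23, 20, 25].
Step 2: islice takes first 5 elements: [2, 2, 3, 15, 10].
Therefore out = [2, 2, 3, 15, 10].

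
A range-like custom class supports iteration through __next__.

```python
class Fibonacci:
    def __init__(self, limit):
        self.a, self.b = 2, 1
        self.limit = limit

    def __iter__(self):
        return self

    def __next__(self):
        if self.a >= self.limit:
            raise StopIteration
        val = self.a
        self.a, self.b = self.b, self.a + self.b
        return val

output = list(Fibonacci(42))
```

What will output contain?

Step 1: Fibonacci-like sequence (a=2, b=1) until >= 42:
  Yield 2, then a,b = 1,3
  Yield 1, then a,b = 3,4
  Yield 3, then a,b = 4,7
  Yield 4, then a,b = 7,11
  Yield 7, then a,b = 11,18
  Yield 11, then a,b = 18,29
  Yield 18, then a,b = 29,47
  Yield 29, then a,b = 47,76
Step 2: 47 >= 42, stop.
Therefore output = [2, 1, 3, 4, 7, 11, 18, 29].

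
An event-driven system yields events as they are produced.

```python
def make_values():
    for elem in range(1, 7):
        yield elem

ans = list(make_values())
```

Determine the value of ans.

Step 1: The generator yields each value from range(1, 7).
Step 2: list() consumes all yields: [1, 2, 3, 4, 5, 6].
Therefore ans = [1, 2, 3, 4, 5, 6].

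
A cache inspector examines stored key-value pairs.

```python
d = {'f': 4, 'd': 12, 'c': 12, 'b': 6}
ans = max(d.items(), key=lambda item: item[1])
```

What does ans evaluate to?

Step 1: Find item with maximum value:
  ('f', 4)
  ('d', 12)
  ('c', 12)
  ('b', 6)
Step 2: Maximum value is 12 at key 'd'.
Therefore ans = ('d', 12).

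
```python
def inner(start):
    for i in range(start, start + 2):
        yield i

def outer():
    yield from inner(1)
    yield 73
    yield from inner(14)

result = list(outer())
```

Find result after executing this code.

Step 1: outer() delegates to inner(1):
  yield 1
  yield 2
Step 2: yield 73
Step 3: Delegates to inner(14):
  yield 14
  yield 15
Therefore result = [1, 2, 73, 14, 15].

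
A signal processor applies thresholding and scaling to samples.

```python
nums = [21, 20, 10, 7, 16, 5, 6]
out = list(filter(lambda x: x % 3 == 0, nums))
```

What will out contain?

Step 1: Filter elements divisible by 3:
  21 % 3 = 0: kept
  20 % 3 = 2: removed
  10 % 3 = 1: removed
  7 % 3 = 1: removed
  16 % 3 = 1: removed
  5 % 3 = 2: removed
  6 % 3 = 0: kept
Therefore out = [21, 6].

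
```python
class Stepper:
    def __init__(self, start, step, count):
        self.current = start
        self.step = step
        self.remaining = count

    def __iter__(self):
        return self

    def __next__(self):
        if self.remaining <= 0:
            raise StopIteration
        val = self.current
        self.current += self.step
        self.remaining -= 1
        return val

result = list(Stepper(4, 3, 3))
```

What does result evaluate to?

Step 1: Stepper starts at 4, increments by 3, for 3 steps:
  Yield 4, then current += 3
  Yield 7, then current += 3
  Yield 10, then current += 3
Therefore result = [4, 7, 10].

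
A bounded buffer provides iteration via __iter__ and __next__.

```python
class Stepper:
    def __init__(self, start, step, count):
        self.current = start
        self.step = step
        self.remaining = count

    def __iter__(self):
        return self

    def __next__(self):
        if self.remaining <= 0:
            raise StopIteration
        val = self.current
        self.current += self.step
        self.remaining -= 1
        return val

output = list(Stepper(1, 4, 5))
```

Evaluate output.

Step 1: Stepper starts at 1, increments by 4, for 5 steps:
  Yield 1, then current += 4
  Yield 5, then current += 4
  Yield 9, then current += 4
  Yield 13, then current += 4
  Yield 17, then current += 4
Therefore output = [1, 5, 9, 13, 17].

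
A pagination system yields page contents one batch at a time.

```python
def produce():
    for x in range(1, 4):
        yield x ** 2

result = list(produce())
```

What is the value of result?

Step 1: For each x in range(1, 4), yield x**2:
  x=1: yield 1**2 = 1
  x=2: yield 2**2 = 4
  x=3: yield 3**2 = 9
Therefore result = [1, 4, 9].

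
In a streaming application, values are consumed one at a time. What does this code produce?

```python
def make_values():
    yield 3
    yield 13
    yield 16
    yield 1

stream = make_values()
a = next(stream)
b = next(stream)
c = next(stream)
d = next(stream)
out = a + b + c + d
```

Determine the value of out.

Step 1: Create generator and consume all values:
  a = next(stream) = 3
  b = next(stream) = 13
  c = next(stream) = 16
  d = next(stream) = 1
Step 2: out = 3 + 13 + 16 + 1 = 33.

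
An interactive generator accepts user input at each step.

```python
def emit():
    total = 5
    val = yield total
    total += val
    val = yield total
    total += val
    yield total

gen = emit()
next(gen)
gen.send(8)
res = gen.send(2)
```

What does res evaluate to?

Step 1: next() -> yield total=5.
Step 2: send(8) -> val=8, total = 5+8 = 13, yield 13.
Step 3: send(2) -> val=2, total = 13+2 = 15, yield 15.
Therefore res = 15.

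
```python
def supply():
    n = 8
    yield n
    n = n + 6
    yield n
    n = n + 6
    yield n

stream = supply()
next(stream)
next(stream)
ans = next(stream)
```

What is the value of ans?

Step 1: Trace through generator execution:
  Yield 1: n starts at 8, yield 8
  Yield 2: n = 8 + 6 = 14, yield 14
  Yield 3: n = 14 + 6 = 20, yield 20
Step 2: First next() gets 8, second next() gets the second value, third next() yields 20.
Therefore ans = 20.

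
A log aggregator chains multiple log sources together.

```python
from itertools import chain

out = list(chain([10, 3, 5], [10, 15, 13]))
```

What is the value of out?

Step 1: chain() concatenates iterables: [10, 3, 5] + [10, 15, 13].
Therefore out = [10, 3, 5, 10, 15, 13].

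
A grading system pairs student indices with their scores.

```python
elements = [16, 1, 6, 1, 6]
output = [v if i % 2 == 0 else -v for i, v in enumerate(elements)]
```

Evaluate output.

Step 1: For each (i, v), keep v if i is even, negate if odd:
  i=0 (even): keep 16
  i=1 (odd): negate to -1
  i=2 (even): keep 6
  i=3 (odd): negate to -1
  i=4 (even): keep 6
Therefore output = [16, -1, 6, -1, 6].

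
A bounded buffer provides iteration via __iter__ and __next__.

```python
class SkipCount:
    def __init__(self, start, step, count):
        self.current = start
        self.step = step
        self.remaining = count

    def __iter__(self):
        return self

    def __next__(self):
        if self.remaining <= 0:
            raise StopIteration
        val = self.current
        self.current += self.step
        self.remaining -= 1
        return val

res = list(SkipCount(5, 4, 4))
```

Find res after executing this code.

Step 1: SkipCount starts at 5, increments by 4, for 4 steps:
  Yield 5, then current += 4
  Yield 9, then current += 4
  Yield 13, then current += 4
  Yield 17, then current += 4
Therefore res = [5, 9, 13, 17].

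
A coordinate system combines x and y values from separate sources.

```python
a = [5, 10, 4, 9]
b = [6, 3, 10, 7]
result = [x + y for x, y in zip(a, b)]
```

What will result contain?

Step 1: Add corresponding elements:
  5 + 6 = 11
  10 + 3 = 13
  4 + 10 = 14
  9 + 7 = 16
Therefore result = [11, 13, 14, 16].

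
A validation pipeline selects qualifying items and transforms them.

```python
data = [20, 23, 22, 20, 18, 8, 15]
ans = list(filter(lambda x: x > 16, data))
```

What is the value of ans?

Step 1: Filter elements > 16:
  20: kept
  23: kept
  22: kept
  20: kept
  18: kept
  8: removed
  15: removed
Therefore ans = [20, 23, 22, 20, 18].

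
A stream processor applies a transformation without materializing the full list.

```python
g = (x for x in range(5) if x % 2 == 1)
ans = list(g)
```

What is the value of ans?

Step 1: Filter range(5) keeping only odd values:
  x=0: even, excluded
  x=1: odd, included
  x=2: even, excluded
  x=3: odd, included
  x=4: even, excluded
Therefore ans = [1, 3].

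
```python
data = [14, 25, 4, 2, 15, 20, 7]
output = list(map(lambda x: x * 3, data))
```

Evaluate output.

Step 1: Apply lambda x: x * 3 to each element:
  14 -> 42
  25 -> 75
  4 -> 12
  2 -> 6
  15 -> 45
  20 -> 60
  7 -> 21
Therefore output = [42, 75, 12, 6, 45, 60, 21].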